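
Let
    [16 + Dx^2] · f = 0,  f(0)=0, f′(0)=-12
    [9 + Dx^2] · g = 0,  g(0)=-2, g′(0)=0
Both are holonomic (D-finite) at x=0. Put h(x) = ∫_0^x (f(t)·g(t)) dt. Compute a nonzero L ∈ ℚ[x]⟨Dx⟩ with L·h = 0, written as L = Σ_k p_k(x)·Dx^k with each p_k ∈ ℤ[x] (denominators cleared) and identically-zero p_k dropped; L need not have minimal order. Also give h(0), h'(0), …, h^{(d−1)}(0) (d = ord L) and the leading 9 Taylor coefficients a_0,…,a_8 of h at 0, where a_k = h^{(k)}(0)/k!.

f: a_k = 0, -12, 0, 32, 0, -128/5, 0, 1024/105, 0, …
g: a_k = -2, 0, 9, 0, -27/4, 0, 81/40, 0, -729/2240, …
L₀ := L_f ⊗_s L_g (sym. prod.), ord ≤ 4.
h=∫₀ˣh₀: take L = L₀·Dx.
L = 49·Dx + 50·Dx^3 + Dx^5  (order 5).
h: a_k = 0, 0, 12, 0, -43, 0, 2101/30, 0, -102943/1680, …
ICs: h(0) = 0, h′(0) = 0, h′′(0) = 24, h′′′(0) = 0, h′′′′(0) = -1032.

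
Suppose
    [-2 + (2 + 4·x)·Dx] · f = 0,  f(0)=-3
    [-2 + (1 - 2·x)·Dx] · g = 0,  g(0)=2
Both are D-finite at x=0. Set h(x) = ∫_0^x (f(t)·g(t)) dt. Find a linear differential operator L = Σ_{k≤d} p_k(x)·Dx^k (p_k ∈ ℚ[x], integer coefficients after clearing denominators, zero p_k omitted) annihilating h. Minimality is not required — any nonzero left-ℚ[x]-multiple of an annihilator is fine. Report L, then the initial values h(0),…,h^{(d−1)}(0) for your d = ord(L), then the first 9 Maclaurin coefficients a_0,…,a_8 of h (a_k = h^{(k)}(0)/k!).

f: a_k = -3, -3, 3/2, -3/2, 15/8, -21/8, 63/16, -99/16, 1287/128, …
g: a_k = 2, 4, 8, 16, 32, 64, 128, 256, 512, …
Sym-product of L_f,L_g gives L₀ (≤ ord 1).
∫: right-multiply L₀ by Dx.
L = (3 + 2·x)·Dx + (-1 + 4·x^2)·Dx^2  (order 2).
h: a_k = 0, -6, -9, -11, -69/4, -537/20, -365/8, -4317/56, -8733/64, …
ICs: h(0) = 0, h′(0) = -6.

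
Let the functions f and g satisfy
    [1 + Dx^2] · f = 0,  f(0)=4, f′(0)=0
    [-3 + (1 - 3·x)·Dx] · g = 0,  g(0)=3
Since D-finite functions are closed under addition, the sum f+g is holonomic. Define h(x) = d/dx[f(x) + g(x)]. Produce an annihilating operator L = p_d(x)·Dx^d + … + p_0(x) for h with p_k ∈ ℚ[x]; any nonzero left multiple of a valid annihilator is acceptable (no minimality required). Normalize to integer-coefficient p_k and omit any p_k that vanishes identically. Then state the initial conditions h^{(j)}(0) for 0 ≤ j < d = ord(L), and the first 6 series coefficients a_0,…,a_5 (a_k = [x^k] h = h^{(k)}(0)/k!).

f: a_k = 4, 0, -2, 0, 1/6, 0, …
g: a_k = 3, 9, 27, 81, 243, 729, …
h₀=f+g: left-lcm gives L₀, ord ≤ 3.
Differentiate: ansatz ord ≤ ord L₀ ⇒ L.
L = (654 - 36·x + 54·x^2) + (-55 + 171·x - 27·x^2 + 27·x^3)·Dx + (654 - 36·x + 54·x^2)·Dx^2 + (-55 + 171·x - 27·x^2 + 27·x^3)·Dx^3  (order 3).
h: a_k = 9, 50, 243, 2918/3, 3645, 393659/30, …
ICs: h(0) = 9, h′(0) = 50, h′′(0) = 486.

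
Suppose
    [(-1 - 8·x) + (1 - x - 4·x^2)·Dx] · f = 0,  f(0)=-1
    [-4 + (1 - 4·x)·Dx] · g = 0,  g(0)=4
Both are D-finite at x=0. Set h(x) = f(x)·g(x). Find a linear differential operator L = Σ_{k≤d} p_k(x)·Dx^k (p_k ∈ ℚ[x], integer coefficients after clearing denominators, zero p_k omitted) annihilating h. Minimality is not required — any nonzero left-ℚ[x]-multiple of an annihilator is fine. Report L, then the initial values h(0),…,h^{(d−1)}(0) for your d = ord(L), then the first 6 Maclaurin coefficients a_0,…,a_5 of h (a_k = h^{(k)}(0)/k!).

f: a_k = -1, -1, -5, -9, -29, -65, …
g: a_k = 4, 16, 64, 256, 1024, 4096, …
h₀=f·g: eliminate ⇒ L₀, order ≤ 1·1.
L = (-5 + 48·x^2) + (1 - 5·x + 16·x^3)·Dx  (order 1).
h: a_k = -4, -20, -100, -436, -1860, -7700, …
ICs: h(0) = -4.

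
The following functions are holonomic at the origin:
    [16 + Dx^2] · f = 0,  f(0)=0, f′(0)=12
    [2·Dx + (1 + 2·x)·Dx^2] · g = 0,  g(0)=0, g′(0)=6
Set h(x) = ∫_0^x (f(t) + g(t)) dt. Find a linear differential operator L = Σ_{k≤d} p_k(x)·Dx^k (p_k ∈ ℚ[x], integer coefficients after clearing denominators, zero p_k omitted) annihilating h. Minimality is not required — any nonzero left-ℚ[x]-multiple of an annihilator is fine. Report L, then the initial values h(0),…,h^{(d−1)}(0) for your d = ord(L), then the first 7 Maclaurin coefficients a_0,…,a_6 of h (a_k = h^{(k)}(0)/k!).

f: a_k = 0, 12, 0, -32, 0, 128/5, 0, …
g: a_k = 0, 6, -6, 8, -12, 96/5, -32, …
Sum ⇒ L₀ = lclm(L_f,L_g) in ℚ(x)⟨Dx⟩.
Integrate: L := L₀·Dx.
L = (160 + 256·x + 256·x^2)·Dx^2 + (48 + 224·x + 384·x^2 + 256·x^3)·Dx^3 + (10 + 16·x + 16·x^2)·Dx^4 + (3 + 14·x + 24·x^2 + 16·x^3)·Dx^5  (order 5).
h: a_k = 0, 0, 9, -2, -6, -12/5, 112/15, …
ICs: h(0) = 0, h′(0) = 0, h′′(0) = 18, h′′′(0) = -12, h′′′′(0) = -144.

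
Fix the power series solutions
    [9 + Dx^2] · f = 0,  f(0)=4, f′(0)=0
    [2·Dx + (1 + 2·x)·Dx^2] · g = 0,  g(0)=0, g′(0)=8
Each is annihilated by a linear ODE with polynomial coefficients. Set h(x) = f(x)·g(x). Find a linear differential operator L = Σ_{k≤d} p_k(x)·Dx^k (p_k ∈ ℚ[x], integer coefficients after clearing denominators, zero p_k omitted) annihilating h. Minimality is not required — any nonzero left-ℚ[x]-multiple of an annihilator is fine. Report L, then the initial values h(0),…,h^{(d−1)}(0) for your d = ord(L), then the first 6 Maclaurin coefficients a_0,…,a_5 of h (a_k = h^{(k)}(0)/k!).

f: a_k = 4, 0, -18, 0, 27/2, 0, …
g: a_k = 0, 8, -8, 32/3, -16, 128/5, …
Sym-product of L_f,L_g gives L₀ (≤ ord 4).
L = (63 + 1053·x + 3969·x^2 + 5832·x^3 + 2916·x^4) + (63 + 450·x + 972·x^2 + 648·x^3)·Dx + (25 + 270·x + 918·x^2 + 1296·x^3 + 648·x^4)·Dx^2 + (7 + 50·x + 108·x^2 + 72·x^3)·Dx^3 + (2 + 17·x + 53·x^2 + 72·x^3 + 36·x^4)·Dx^4  (order 4).
h: a_k = 0, 32, -32, -304/3, 80, 92/5, …
ICs: h(0) = 0, h′(0) = 32, h′′(0) = -64, h′′′(0) = -608.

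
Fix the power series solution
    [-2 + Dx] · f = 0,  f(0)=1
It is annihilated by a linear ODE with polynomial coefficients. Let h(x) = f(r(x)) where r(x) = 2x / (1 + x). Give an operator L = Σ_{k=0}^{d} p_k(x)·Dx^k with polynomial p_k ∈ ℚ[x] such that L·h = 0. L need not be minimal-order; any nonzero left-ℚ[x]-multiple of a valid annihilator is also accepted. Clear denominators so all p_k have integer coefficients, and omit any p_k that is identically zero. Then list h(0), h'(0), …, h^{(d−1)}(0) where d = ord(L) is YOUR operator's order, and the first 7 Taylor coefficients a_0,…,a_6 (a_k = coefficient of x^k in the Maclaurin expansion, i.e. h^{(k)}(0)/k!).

L = -4 + (1 + 2·x + x^2)·Dx  (order 1).
h: a_k = 1, 4, 4, -4/3, -4/3, 28/15, -44/45, …
ICs: h(0) = 1.

f: a_k = 1, 2, 2, 4/3, 2/3, 4/15, 4/45, …
Change of var in L_f (x↦r) gives L₀.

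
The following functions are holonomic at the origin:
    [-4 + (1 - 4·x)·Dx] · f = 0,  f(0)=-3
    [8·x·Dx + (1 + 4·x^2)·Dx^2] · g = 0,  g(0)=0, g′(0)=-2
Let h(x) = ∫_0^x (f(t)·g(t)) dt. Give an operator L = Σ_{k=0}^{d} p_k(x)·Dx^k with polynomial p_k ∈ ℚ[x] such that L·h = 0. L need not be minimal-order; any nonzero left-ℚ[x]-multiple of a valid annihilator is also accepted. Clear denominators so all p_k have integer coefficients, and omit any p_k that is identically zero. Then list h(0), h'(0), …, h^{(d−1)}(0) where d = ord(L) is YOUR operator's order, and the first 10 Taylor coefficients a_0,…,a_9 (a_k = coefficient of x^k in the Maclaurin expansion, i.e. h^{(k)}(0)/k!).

L = 32·x·Dx + (8 - 8·x + 64·x^2)·Dx^2 + (-1 + 4·x - 4·x^2 + 16·x^3)·Dx^3  (order 3).
h: a_k = 0, 0, 3, 8, 22, 352/5, 3568/15, 28544/35, 99664/35, 3189248/315, …
ICs: h(0) = 0, h′(0) = 0, h′′(0) = 6.

f: a_k = -3, -12, -48, -192, -768, -3072, -12288, -49152, -196608, -786432, …
g: a_k = 0, -2, 0, 8/3, 0, -32/5, 0, 128/7, 0, -512/9, …
Product ⇒ symmetric product L₀, ord ≤ 2.
h=∫h₀ ⇒ L = L₀·Dx.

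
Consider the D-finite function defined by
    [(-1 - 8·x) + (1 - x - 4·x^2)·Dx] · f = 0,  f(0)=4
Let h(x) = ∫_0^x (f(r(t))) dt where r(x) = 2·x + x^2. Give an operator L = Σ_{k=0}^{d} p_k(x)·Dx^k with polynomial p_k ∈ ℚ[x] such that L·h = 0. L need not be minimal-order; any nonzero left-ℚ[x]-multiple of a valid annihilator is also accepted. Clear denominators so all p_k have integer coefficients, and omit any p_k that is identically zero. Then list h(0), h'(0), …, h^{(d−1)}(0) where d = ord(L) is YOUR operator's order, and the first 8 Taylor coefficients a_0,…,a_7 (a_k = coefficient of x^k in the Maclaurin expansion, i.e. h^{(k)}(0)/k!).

f: a_k = 4, 4, 20, 36, 116, 260, 724, 1764, …
Change of var in L_f (x↦r) gives L₀.
h=∫₀ˣh₀: take L = L₀·Dx.
L = (2 + 34·x + 48·x^2 + 16·x^3)·Dx + (-1 + 2·x + 17·x^2 + 16·x^3 + 4·x^4)·Dx^2  (order 2).
h: a_k = 0, 4, 4, 28, 92, 2308/5, 6124/3, 69956/7, …
ICs: h(0) = 0, h′(0) = 4.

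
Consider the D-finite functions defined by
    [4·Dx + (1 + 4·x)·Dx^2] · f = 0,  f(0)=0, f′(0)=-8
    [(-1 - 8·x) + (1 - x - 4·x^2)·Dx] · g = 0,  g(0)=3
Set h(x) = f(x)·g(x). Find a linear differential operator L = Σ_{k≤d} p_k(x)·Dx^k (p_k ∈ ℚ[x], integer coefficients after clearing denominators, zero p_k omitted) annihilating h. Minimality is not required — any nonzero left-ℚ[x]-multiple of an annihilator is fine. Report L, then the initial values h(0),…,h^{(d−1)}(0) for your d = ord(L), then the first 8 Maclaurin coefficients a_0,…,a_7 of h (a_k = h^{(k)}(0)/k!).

f: a_k = 0, -8, 16, -128/3, 128, -2048/5, 4096/3, -32768/7, …
g: a_k = 3, 3, 15, 27, 87, 195, 543, 1323, …
f·g: L₀ = L_f ⊗_s L_g, ord ≤ 2·1.
L = (12 + 64·x) + (-2 + 28·x + 80·x^2)·Dx + (-1 - 3·x + 8·x^2 + 16·x^3)·Dx^2  (order 2).
h: a_k = 0, -24, 24, -200, 280, -8744/5, 17336/5, -123000/7, …
ICs: h(0) = 0, h′(0) = -24.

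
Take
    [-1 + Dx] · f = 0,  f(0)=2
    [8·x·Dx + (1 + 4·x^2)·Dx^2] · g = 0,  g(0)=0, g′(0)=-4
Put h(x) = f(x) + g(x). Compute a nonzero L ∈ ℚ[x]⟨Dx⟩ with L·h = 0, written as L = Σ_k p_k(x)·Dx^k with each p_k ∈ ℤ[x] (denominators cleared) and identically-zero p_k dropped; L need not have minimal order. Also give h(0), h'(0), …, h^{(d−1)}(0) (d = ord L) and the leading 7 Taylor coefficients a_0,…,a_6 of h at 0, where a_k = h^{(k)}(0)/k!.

f: a_k = 2, 2, 1, 1/3, 1/12, 1/60, 1/360, …
g: a_k = 0, -4, 0, 16/3, 0, -64/5, 0, …
f+g: L₀ = lclm(L_f,L_g), ord ≤ 1+2.
L = (8 - 8·x - 96·x^2 - 32·x^3)·Dx + (-9 + 88·x^2 - 16·x^4)·Dx^2 + (1 + 8·x + 8·x^2 + 32·x^3 + 16·x^4)·Dx^3  (order 3).
h: a_k = 2, -2, 1, 17/3, 1/12, -767/60, 1/360, …
ICs: h(0) = 2, h′(0) = -2, h′′(0) = 2.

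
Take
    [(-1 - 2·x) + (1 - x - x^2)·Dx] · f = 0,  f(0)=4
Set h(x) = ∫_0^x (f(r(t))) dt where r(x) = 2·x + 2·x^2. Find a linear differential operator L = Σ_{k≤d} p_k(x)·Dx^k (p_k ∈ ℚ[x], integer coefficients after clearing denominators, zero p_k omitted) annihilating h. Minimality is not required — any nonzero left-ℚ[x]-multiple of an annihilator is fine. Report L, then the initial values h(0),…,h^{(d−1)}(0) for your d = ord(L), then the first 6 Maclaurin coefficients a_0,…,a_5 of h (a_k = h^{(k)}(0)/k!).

L = (2 + 12·x + 24·x^2 + 16·x^3)·Dx + (-1 + 2·x + 6·x^2 + 8·x^3 + 4·x^4)·Dx^2  (order 2).
h: a_k = 0, 4, 4, 40/3, 40, 128, …
ICs: h(0) = 0, h′(0) = 4.

f: a_k = 4, 4, 8, 12, 20, 32, …
L₀ from L_f via x↦r, Dx↦r'^{-1}Dx.
Integrate: L := L₀·Dx.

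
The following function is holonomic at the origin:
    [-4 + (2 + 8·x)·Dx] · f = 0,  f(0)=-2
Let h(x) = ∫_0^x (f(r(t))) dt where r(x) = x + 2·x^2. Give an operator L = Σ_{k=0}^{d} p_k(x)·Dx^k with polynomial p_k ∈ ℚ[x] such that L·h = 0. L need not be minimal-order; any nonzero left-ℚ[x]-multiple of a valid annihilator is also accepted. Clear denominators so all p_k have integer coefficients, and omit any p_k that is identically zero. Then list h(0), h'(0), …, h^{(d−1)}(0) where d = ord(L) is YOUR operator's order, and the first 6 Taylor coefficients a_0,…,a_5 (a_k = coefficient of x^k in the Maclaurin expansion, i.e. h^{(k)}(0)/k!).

L = (-2 - 8·x)·Dx + (1 + 4·x + 8·x^2)·Dx^2  (order 2).
h: a_k = 0, -2, -2, -4/3, 2, -12/5, …
ICs: h(0) = 0, h′(0) = -2.

f: a_k = -2, -4, 4, -8, 20, -56, …
f∘r: x↦r, Dx↦Dx/r' in L_f ⇒ L₀.
h=∫h₀ ⇒ L = L₀·Dx.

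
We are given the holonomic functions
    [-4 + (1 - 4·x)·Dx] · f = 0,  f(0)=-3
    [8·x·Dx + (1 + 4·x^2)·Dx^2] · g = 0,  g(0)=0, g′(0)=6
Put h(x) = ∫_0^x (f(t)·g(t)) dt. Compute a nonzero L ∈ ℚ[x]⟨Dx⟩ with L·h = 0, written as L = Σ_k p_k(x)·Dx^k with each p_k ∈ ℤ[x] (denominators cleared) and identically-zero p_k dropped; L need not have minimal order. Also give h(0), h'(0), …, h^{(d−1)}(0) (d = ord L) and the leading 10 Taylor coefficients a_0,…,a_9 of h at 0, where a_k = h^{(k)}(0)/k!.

L = 32·x·Dx + (8 - 8·x + 64·x^2)·Dx^2 + (-1 + 4·x - 4·x^2 + 16·x^3)·Dx^3  (order 3).
h: a_k = 0, 0, -9, -24, -66, -1056/5, -3568/5, -85632/35, -298992/35, -3189248/105, …
ICs: h(0) = 0, h′(0) = 0, h′′(0) = -18.

f: a_k = -3, -12, -48, -192, -768, -3072, -12288, -49152, -196608, -786432, …
g: a_k = 0, 6, 0, -8, 0, 96/5, 0, -384/7, 0, 512/3, …
h₀=f·g: eliminate ⇒ L₀, order ≤ 1·2.
Integrate: L := L₀·Dx.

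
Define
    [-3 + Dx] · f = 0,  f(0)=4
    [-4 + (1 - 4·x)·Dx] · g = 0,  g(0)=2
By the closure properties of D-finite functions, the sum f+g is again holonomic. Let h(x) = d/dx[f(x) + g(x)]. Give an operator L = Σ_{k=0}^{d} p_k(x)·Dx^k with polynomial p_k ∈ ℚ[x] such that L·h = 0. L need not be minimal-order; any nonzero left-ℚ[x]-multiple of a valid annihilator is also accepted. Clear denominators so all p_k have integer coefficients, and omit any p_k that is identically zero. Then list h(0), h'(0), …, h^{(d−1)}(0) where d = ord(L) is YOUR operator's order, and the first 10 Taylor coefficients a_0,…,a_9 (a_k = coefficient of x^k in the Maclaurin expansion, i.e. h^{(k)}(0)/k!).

L = (216 + 288·x) + (-87 - 72·x + 144·x^2)·Dx + (5 - 8·x - 48·x^2)·Dx^2  (order 2).
h: a_k = 20, 100, 438, 2102, 20561/2, 491763/10, 4587763/20, 146801369/140, 5284825227/1120, 23488103129/1120, …
ICs: h(0) = 20, h′(0) = 100.

f: a_k = 4, 12, 18, 18, 27/2, 81/10, 81/20, 243/140, 729/1120, 243/1120, …
g: a_k = 2, 8, 32, 128, 512, 2048, 8192, 32768, 131072, 524288, …
f+g: L₀ = lclm(L_f,L_g), ord ≤ 1+1.
h₀' ⇒ L via d/dx closure of L₀.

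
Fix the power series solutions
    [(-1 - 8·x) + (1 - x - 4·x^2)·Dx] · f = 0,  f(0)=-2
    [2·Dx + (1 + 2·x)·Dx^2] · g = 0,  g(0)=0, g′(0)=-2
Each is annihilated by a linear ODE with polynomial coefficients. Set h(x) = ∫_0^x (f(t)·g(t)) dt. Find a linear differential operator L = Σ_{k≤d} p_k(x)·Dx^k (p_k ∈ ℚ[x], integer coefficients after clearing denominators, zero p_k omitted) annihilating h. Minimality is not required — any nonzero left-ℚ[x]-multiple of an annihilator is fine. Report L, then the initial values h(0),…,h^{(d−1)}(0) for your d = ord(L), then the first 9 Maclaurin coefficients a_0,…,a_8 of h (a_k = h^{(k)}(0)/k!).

L = (10 + 32·x)·Dx + (22·x + 40·x^2)·Dx^2 + (-1 - x + 6·x^2 + 8·x^3)·Dx^3  (order 3).
h: a_k = 0, 0, 2, 0, 16/3, 8/3, 836/45, 2152/105, 1643/21, …
ICs: h(0) = 0, h′(0) = 0, h′′(0) = 4.

f: a_k = -2, -2, -10, -18, -58, -130, -362, -882, -2330, …
g: a_k = 0, -2, 2, -8/3, 4, -32/5, 32/3, -128/7, 32, …
f·g: L₀ = L_f ⊗_s L_g, ord ≤ 1·2.
h=∫₀ˣh₀: take L = L₀·Dx.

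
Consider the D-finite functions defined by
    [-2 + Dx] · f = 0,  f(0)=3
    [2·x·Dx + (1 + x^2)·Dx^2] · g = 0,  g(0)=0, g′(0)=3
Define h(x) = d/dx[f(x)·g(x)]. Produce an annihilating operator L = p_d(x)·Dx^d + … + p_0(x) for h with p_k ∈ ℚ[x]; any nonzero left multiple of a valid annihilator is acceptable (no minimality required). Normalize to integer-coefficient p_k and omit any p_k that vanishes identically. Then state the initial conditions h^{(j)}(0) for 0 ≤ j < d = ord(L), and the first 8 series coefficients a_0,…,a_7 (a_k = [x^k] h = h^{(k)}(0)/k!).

L = (2 - 8·x + 14·x^2 - 8·x^3 + 4·x^4) + (-3 + 6·x - 11·x^2 + 6·x^3 - 4·x^4)·Dx + (1 - x + 2·x^2 - x^3 + x^4)·Dx^2  (order 2).
h: a_k = 9, 36, 45, 24, 9, 12, 39/5, -208/35, …
ICs: h(0) = 9, h′(0) = 36.

f: a_k = 3, 6, 6, 4, 2, 4/5, 4/15, 8/105, …
g: a_k = 0, 3, 0, -1, 0, 3/5, 0, -3/7, …
Product ⇒ symmetric product L₀, ord ≤ 2.
Derive L from L₀ (diff closure).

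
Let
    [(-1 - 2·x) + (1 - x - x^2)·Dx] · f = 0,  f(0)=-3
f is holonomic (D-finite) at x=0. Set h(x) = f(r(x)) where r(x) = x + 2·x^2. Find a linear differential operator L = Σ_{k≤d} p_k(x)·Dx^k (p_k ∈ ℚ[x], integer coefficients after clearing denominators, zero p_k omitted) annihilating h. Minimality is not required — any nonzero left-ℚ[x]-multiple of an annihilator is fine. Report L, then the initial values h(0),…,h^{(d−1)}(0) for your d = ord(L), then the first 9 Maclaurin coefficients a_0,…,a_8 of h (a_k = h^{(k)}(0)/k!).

L = (1 + 6·x + 12·x^2 + 16·x^3) + (-1 + x + 3·x^2 + 4·x^3 + 4·x^4)·Dx  (order 1).
h: a_k = -3, -3, -12, -33, -93, -252, -711, -1971, -5484, …
ICs: h(0) = -3.

f: a_k = -3, -3, -6, -9, -15, -24, -39, -63, -102, …
L₀ from L_f via x↦r, Dx↦r'^{-1}Dx.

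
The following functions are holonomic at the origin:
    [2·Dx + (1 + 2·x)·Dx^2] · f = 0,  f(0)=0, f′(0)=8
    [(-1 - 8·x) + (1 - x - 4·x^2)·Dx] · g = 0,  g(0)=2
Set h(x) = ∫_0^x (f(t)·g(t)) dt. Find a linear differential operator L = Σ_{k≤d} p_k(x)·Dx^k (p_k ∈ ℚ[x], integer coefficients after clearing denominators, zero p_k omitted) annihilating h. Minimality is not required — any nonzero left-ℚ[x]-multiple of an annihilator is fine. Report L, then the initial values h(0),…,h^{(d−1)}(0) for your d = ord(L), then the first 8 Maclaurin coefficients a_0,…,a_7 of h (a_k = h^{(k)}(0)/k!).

L = (10 + 32·x)·Dx + (22·x + 40·x^2)·Dx^2 + (-1 - x + 6·x^2 + 8·x^3)·Dx^3  (order 3).
h: a_k = 0, 0, 8, 0, 64/3, 32/3, 3344/45, 8608/105, …
ICs: h(0) = 0, h′(0) = 0, h′′(0) = 16.

f: a_k = 0, 8, -8, 32/3, -16, 128/5, -128/3, 512/7, …
g: a_k = 2, 2, 10, 18, 58, 130, 362, 882, …
Product ⇒ symmetric product L₀, ord ≤ 2.
h=∫h₀ ⇒ L = L₀·Dx.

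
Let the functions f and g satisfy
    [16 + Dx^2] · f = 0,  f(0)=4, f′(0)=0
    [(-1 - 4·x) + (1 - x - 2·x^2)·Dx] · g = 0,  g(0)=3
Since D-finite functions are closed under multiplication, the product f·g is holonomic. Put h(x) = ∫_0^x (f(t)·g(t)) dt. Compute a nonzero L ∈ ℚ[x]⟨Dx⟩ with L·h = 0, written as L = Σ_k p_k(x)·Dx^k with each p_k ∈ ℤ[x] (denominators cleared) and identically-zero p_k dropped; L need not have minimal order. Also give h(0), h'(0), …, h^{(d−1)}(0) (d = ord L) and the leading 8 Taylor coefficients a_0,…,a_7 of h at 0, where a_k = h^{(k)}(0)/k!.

f: a_k = 4, 0, -32, 0, 128/3, 0, -1024/45, 0, …
g: a_k = 3, 3, 9, 15, 33, 63, 129, 255, …
Product ⇒ symmetric product L₀, ord ≤ 2.
Integrate: L := L₀·Dx.
L = (-12 + 16·x + 32·x^2)·Dx + (2 + 8·x)·Dx^2 + (-1 + x + 2·x^2)·Dx^3  (order 3).
h: a_k = 0, 12, 6, -20, -9, -28/5, -50/3, -3364/105, …
ICs: h(0) = 0, h′(0) = 12, h′′(0) = 12.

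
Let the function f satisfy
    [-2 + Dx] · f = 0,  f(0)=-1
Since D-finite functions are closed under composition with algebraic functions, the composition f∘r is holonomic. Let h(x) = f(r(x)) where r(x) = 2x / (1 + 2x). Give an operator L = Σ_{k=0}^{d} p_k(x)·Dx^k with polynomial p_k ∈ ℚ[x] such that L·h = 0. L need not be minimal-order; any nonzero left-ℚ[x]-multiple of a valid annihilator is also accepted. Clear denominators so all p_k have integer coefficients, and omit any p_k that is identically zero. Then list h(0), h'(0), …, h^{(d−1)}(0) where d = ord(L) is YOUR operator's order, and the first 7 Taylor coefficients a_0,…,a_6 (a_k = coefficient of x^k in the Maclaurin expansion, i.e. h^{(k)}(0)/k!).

L = -4 + (1 + 4·x + 4·x^2)·Dx  (order 1).
h: a_k = -1, -4, 0, 16/3, -32/3, 64/5, -256/45, …
ICs: h(0) = -1.

f: a_k = -1, -2, -2, -4/3, -2/3, -4/15, -4/45, …
f∘r: x↦r, Dx↦Dx/r' in L_f ⇒ L₀.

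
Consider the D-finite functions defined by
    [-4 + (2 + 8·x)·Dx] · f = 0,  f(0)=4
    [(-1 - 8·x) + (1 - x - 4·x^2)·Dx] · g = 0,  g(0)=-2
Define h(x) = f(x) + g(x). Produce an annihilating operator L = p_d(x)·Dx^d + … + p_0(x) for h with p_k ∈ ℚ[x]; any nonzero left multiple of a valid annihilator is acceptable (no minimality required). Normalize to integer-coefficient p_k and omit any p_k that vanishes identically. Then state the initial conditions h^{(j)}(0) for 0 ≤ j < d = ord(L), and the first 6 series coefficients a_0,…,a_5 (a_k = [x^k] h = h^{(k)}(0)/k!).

L = (24 + 156·x + 336·x^2 + 640·x^3) + (-14 - 96·x - 420·x^2 - 1184·x^3 - 1600·x^4)·Dx + (-1 + 11·x + 90·x^2 + 24·x^3 - 544·x^4 - 640·x^5)·Dx^2  (order 2).
h: a_k = 2, 6, -18, -2, -98, -18, …
ICs: h(0) = 2, h′(0) = 6.

f: a_k = 4, 8, -8, 16, -40, 112, …
g: a_k = -2, -2, -10, -18, -58, -130, …
Sum ⇒ L₀ = lclm(L_f,L_g) in ℚ(x)⟨Dx⟩.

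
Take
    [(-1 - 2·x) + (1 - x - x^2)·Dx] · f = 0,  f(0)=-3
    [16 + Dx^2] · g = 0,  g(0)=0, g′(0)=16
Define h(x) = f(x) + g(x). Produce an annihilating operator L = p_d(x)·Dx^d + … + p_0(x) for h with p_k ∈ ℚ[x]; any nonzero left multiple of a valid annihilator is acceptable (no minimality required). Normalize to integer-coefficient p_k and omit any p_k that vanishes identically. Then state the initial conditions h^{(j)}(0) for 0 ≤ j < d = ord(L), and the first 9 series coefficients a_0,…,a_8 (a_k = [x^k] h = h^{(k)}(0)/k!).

f: a_k = -3, -3, -6, -9, -15, -24, -39, -63, -102, …
g: a_k = 0, 16, 0, -128/3, 0, 512/15, 0, -4096/315, 0, …
L₀ := lclm(L_f,L_g); ord L₀ ≤ 1+2.
L = (272 + 384·x - 352·x^2 + 192·x^3 + 640·x^4 + 256·x^5) + (-160 + 368·x + 32·x^2 - 544·x^3 + 48·x^4 + 384·x^5 + 128·x^6)·Dx + (17 + 24·x - 22·x^2 + 12·x^3 + 40·x^4 + 16·x^5)·Dx^2 + (-10 + 23·x + 2·x^2 - 34·x^3 + 3·x^4 + 24·x^5 + 8·x^6)·Dx^3  (order 3).
h: a_k = -3, 13, -6, -155/3, -15, 152/15, -39, -23941/315, -102, …
ICs: h(0) = -3, h′(0) = 13, h′′(0) = -12.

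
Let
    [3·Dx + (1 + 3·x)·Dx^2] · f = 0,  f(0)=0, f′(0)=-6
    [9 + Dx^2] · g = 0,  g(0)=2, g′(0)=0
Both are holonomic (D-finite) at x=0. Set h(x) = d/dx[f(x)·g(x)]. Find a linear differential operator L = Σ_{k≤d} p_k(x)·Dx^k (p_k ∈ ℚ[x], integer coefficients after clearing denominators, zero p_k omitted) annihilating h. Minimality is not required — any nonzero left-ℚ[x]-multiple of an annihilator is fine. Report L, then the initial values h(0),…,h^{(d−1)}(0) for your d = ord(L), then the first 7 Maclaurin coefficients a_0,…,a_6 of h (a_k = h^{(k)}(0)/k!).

L = (-675 - 3564·x - 10206·x^2 + 8748·x^3 + 94041·x^4 + 157464·x^5 + 78732·x^6) + (-216 - 864·x + 1620·x^2 + 14580·x^3 + 29160·x^4 + 17496·x^5)·Dx + (-84 - 396·x - 378·x^2 + 5832·x^3 + 23814·x^4 + 34992·x^5 + 17496·x^6)·Dx^2 + (-24 - 96·x + 180·x^2 + 1620·x^3 + 3240·x^4 + 1944·x^5)·Dx^3 + (-1 + 84·x^2 + 540·x^3 + 1485·x^4 + 1944·x^5 + 972·x^6)·Dx^4  (order 4).
h: a_k = -12, 36, 54, 0, -729/2, 2187/2, -67797/20, …
ICs: h(0) = -12, h′(0) = 36, h′′(0) = 108, h′′′(0) = 0.

f: a_k = 0, -6, 9, -18, 81/2, -486/5, 243, …
g: a_k = 2, 0, -9, 0, 27/4, 0, -81/40, …
Product ⇒ symmetric product L₀, ord ≤ 4.
Differentiate: ansatz ord ≤ ord L₀ ⇒ L.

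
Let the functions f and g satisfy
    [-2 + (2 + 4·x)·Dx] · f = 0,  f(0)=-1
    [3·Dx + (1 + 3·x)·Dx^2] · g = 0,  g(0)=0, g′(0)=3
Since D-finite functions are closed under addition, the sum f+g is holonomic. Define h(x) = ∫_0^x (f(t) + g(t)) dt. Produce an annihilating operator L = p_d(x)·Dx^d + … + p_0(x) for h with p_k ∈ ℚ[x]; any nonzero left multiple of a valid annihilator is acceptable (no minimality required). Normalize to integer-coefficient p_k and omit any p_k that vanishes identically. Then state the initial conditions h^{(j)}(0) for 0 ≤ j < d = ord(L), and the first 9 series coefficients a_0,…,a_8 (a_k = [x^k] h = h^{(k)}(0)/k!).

L = (9 + 9·x)·Dx^2 + (15 + 54·x + 45·x^2)·Dx^3 + (2 + 13·x + 27·x^2 + 18·x^3)·Dx^4  (order 4).
h: a_k = 0, -1, 1, -4/3, 17/8, -157/40, 1909/240, -1923/112, 34761/896, …
ICs: h(0) = 0, h′(0) = -1, h′′(0) = 2, h′′′(0) = -8.

f: a_k = -1, -1, 1/2, -1/2, 5/8, -7/8, 21/16, -33/16, 429/128, …
g: a_k = 0, 3, -9/2, 9, -81/4, 243/5, -243/2, 2187/7, -6561/8, …
h₀=f+g: left-lcm gives L₀, ord ≤ 3.
∫: right-multiply L₀ by Dx.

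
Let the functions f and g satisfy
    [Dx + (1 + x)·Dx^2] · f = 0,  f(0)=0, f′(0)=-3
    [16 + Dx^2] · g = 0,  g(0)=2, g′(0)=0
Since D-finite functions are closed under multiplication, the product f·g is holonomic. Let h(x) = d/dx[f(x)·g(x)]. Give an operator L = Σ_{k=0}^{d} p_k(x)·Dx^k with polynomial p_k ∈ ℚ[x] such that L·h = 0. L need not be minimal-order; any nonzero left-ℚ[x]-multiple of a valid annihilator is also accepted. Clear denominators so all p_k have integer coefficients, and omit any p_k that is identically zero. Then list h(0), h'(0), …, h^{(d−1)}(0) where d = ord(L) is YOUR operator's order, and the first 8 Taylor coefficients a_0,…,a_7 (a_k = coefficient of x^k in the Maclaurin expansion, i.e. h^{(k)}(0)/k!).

f: a_k = 0, -3, 3/2, -1, 3/4, -3/5, 1/2, -3/7, …
g: a_k = 2, 0, -16, 0, 64/3, 0, -512/45, 0, …
Sym-product of L_f,L_g gives L₀ (≤ ord 4).
Differentiate: ansatz ord ≤ ord L₀ ⇒ L.
L = (96160 + 647168·x + 1757184·x^2 + 2482176·x^3 + 1931264·x^4 + 786432·x^5 + 131072·x^6) + (13728 + 74144·x + 156160·x^2 + 161280·x^3 + 81920·x^4 + 16384·x^5)·Dx + (13546 + 87008·x + 228848·x^2 + 316416·x^3 + 242944·x^4 + 98304·x^5 + 16384·x^6)·Dx^2 + (858 + 4634·x + 9760·x^2 + 10080·x^3 + 5120·x^4 + 1024·x^5)·Dx^3 + (471 + 2910·x + 7439·x^2 + 10080·x^3 + 7640·x^4 + 3072·x^5 + 512·x^6)·Dx^4  (order 4).
h: a_k = -6, 6, 138, -90, -246, 126, 754/5, -998/15, …
ICs: h(0) = -6, h′(0) = 6, h′′(0) = 276, h′′′(0) = -540.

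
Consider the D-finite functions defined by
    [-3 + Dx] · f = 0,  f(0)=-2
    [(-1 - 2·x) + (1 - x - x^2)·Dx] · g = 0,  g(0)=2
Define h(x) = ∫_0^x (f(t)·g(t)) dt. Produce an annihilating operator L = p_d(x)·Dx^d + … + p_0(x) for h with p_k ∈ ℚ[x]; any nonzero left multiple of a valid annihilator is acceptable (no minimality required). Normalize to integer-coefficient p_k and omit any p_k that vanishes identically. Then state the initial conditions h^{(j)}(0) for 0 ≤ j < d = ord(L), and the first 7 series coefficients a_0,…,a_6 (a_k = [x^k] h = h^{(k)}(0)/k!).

f: a_k = -2, -6, -9, -9, -27/4, -81/20, -81/40, …
g: a_k = 2, 2, 4, 6, 10, 16, 26, …
L₀ := L_f ⊗_s L_g (sym. prod.), ord ≤ 1.
h=∫₀ˣh₀: take L = L₀·Dx.
L = (4 - x - 3·x^2)·Dx + (-1 + x + x^2)·Dx^2  (order 2).
h: a_k = 0, -4, -8, -38/3, -18, -247/10, -509/15, …
ICs: h(0) = 0, h′(0) = -4.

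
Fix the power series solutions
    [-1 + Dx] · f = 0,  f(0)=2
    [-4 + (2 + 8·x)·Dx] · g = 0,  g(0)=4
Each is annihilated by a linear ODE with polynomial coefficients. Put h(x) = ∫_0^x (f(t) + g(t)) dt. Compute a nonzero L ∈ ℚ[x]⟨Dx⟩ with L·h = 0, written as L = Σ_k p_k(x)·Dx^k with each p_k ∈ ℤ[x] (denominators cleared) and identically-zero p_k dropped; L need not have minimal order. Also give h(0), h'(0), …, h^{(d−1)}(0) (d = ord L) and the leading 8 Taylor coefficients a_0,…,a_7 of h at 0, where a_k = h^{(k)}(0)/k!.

f: a_k = 2, 2, 1, 1/3, 1/12, 1/60, 1/360, 1/2520, …
g: a_k = 4, 8, -8, 16, -40, 112, -336, 1056, …
Weyl lclm of L_f,L_g ⇒ L₀ (ord ≤ 2).
h=∫h₀ ⇒ L = L₀·Dx.
L = (6 + 8·x)·Dx + (-5 - 8·x - 16·x^2)·Dx^2 + (-1 + 16·x^2)·Dx^3  (order 3).
h: a_k = 0, 6, 5, -7/3, 49/12, -479/60, 6721/360, -120959/2520, …
ICs: h(0) = 0, h′(0) = 6, h′′(0) = 10.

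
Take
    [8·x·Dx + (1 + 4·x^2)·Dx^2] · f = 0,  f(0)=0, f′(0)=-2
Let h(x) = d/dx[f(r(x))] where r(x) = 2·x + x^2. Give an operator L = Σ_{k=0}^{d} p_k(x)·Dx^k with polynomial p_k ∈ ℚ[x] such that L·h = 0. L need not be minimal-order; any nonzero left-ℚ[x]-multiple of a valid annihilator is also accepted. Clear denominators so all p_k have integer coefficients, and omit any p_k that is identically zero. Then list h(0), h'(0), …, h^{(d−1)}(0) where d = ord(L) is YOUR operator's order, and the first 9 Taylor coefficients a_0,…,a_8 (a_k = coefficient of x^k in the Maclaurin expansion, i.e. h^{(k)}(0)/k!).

f: a_k = 0, -2, 0, 8/3, 0, -32/5, 0, 128/7, 0, …
h₀=f(r): pull back L_f along r ⇒ L₀.
Differentiate: ansatz ord ≤ ord L₀ ⇒ L.
L = (-1 + 32·x + 64·x^2 + 48·x^3 + 12·x^4) + (1 + x + 16·x^2 + 32·x^3 + 20·x^4 + 4·x^5)·Dx  (order 1).
h: a_k = -4, -4, 64, 128, -944, -3056, 12800, 63488, -152128, …
ICs: h(0) = -4.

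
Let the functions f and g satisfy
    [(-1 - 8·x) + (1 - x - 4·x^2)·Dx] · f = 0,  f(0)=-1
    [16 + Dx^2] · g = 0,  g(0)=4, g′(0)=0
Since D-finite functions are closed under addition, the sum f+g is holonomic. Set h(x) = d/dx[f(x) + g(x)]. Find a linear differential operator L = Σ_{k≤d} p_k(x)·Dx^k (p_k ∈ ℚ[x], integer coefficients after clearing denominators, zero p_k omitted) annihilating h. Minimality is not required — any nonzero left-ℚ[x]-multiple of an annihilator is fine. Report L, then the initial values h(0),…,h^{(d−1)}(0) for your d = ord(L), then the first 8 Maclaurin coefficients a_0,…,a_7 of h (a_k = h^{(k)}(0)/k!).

L = (6848 + 35072·x + 150784·x^2 + 87040·x^3 + 204800·x^4 + 147456·x^5 + 196608·x^6) + (-560 - 4048·x + 5184·x^2 + 13952·x^3 + 2560·x^4 + 18432·x^5 + 57344·x^6 + 65536·x^7)·Dx + (428 + 2192·x + 9424·x^2 + 5440·x^3 + 12800·x^4 + 9216·x^5 + 12288·x^6)·Dx^2 + (-35 - 253·x + 324·x^2 + 872·x^3 + 160·x^4 + 1152·x^5 + 3584·x^6 + 4096·x^7)·Dx^3  (order 3).
h: a_k = -1, -74, -27, 164/3, -325, -18338/15, -3087, -2919416/315, …
ICs: h(0) = -1, h′(0) = -74, h′′(0) = -54.

f: a_k = -1, -1, -5, -9, -29, -65, -181, -441, …
g: a_k = 4, 0, -32, 0, 128/3, 0, -1024/45, 0, …
Weyl lclm of L_f,L_g ⇒ L₀ (ord ≤ 3).
h₀' ⇒ L via d/dx closure of L₀.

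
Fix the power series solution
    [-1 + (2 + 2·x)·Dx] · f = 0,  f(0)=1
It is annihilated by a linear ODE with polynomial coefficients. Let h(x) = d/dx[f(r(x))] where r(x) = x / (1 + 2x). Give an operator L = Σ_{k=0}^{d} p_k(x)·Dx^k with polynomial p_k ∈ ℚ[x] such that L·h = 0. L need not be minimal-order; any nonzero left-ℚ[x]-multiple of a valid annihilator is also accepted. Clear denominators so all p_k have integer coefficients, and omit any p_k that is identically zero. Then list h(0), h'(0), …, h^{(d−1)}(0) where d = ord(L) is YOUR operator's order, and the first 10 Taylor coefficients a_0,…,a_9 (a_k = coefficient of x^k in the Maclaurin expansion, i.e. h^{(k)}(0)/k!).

f: a_k = 1, 1/2, -1/8, 1/16, -5/128, 7/256, -21/1024, 33/2048, -429/32768, 715/65536, …
Substitute x→r, Dx→(1/r')Dx; clear ⇒ L₀.
Derive L from L₀ (diff closure).
L = (-9 - 24·x) + (-2 - 10·x - 12·x^2)·Dx  (order 1).
h: a_k = 1/2, -9/4, 123/16, -757/32, 17715/256, -100935/512, 1134735/2048, -6340365/4096, 283019715/65536, -1581400435/131072, …
ICs: h(0) = 1/2.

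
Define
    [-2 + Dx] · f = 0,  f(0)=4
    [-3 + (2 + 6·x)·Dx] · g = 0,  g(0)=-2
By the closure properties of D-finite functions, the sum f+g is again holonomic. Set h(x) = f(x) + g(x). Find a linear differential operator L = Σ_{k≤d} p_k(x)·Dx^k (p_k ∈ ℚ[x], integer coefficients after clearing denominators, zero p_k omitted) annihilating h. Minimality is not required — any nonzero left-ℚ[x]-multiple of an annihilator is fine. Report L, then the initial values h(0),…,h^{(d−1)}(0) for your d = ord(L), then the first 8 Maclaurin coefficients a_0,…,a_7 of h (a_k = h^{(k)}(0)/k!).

L = (42 + 72·x) + (-25 - 96·x - 144·x^2)·Dx + (2 + 30·x + 72·x^2)·Dx^2  (order 2).
h: a_k = 2, 5, 41/4, 47/24, 1727/192, -23467/1920, 697097/23040, -22701097/322560, …
ICs: h(0) = 2, h′(0) = 5.

f: a_k = 4, 8, 8, 16/3, 8/3, 16/15, 16/45, 32/315, …
g: a_k = -2, -3, 9/4, -27/8, 405/64, -1701/128, 15309/512, -72171/1024, …
Sum ⇒ L₀ = lclm(L_f,L_g) in ℚ(x)⟨Dx⟩.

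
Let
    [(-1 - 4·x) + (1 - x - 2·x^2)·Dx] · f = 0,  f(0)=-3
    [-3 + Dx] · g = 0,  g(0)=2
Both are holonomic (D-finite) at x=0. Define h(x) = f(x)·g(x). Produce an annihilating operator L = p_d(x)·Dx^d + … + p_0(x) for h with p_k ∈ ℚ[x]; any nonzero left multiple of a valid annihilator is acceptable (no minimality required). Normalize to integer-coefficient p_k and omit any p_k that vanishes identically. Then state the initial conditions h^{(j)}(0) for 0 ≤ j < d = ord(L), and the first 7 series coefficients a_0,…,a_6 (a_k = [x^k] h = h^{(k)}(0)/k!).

L = (4 + x - 6·x^2) + (-1 + x + 2·x^2)·Dx  (order 1).
h: a_k = -6, -24, -63, -138, -1137/4, -2862/5, -45879/40, …
ICs: h(0) = -6.

f: a_k = -3, -3, -9, -15, -33, -63, -129, …
g: a_k = 2, 6, 9, 9, 27/4, 81/20, 81/40, …
Product ⇒ symmetric product L₀, ord ≤ 1.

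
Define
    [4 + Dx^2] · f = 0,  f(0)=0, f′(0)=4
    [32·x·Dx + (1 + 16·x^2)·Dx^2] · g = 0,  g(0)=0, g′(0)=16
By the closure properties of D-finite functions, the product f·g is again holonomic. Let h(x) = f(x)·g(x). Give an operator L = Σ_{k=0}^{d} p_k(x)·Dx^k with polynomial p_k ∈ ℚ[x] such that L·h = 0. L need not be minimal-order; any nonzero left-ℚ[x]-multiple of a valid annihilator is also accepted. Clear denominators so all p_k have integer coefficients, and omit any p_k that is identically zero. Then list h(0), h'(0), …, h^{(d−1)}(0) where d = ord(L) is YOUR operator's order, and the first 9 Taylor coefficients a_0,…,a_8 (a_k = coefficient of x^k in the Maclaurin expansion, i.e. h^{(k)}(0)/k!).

f: a_k = 0, 4, 0, -8/3, 0, 8/15, 0, -16/315, 0, …
g: a_k = 0, 16, 0, -256/3, 0, 4096/5, 0, -65536/7, 0, …
h₀=f·g: eliminate ⇒ L₀, order ≤ 2·2.
L = (1360 + 60416·x^2 + 106496·x^4 + 262144·x^6 + 1048576·x^8) + (2304·x + 45056·x^3 + 196608·x^5 + 1048576·x^7)·Dx + (360 + 15872·x^2 + 36864·x^4 + 131072·x^6 + 524288·x^8)·Dx^2 + (576·x + 11264·x^3 + 49152·x^5 + 262144·x^7)·Dx^3 + (5 + 192·x^2 + 2560·x^4 + 16384·x^6 + 65536·x^8)·Dx^4  (order 4).
h: a_k = 0, 0, 64, 0, -384, 0, 31616/9, 0, -39680, …
ICs: h(0) = 0, h′(0) = 0, h′′(0) = 128, h′′′(0) = 0.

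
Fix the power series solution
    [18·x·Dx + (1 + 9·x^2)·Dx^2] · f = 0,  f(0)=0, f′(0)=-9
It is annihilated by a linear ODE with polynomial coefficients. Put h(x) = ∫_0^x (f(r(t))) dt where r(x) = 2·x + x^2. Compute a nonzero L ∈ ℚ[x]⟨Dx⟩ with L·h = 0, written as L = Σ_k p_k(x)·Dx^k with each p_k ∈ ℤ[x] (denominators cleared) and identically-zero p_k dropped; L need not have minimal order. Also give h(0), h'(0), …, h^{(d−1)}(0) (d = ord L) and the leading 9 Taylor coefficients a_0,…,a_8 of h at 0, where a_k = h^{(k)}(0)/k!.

f: a_k = 0, -9, 0, 27, 0, -729/5, 0, 6561/7, 0, …
L₀ from L_f via x↦r, Dx↦r'^{-1}Dx.
Integrate: L := L₀·Dx.
L = (-1 + 72·x + 144·x^2 + 108·x^3 + 27·x^4)·Dx^2 + (1 + x + 36·x^2 + 72·x^3 + 45·x^4 + 9·x^5)·Dx^3  (order 3).
h: a_k = 0, 0, -9, -3, 54, 324/5, -3753/5, -11637/7, 94770/7, …
ICs: h(0) = 0, h′(0) = 0, h′′(0) = -18.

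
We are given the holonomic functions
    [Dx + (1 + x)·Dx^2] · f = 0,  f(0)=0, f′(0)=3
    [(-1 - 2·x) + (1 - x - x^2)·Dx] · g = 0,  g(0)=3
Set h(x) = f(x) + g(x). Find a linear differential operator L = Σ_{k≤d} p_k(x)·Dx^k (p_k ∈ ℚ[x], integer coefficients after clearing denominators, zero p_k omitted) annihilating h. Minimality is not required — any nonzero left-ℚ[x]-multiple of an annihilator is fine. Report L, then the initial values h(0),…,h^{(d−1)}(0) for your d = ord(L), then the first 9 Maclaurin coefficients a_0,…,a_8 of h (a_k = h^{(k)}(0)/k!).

f: a_k = 0, 3, -3/2, 1, -3/4, 3/5, -1/2, 3/7, -3/8, …
g: a_k = 3, 3, 6, 9, 15, 24, 39, 63, 102, …
h₀=f+g: left-lcm gives L₀, ord ≤ 3.
L = (-26 - 70·x - 76·x^2 - 36·x^3 - 12·x^4)·Dx + (-16 - 84·x - 160·x^2 - 144·x^3 - 74·x^4 - 20·x^5)·Dx^2 + (5 + 11·x - x^2 - 23·x^3 - 29·x^4 - 17·x^5 - 4·x^6)·Dx^3  (order 3).
h: a_k = 3, 6, 9/2, 10, 57/4, 123/5, 77/2, 444/7, 813/8, …
ICs: h(0) = 3, h′(0) = 6, h′′(0) = 9.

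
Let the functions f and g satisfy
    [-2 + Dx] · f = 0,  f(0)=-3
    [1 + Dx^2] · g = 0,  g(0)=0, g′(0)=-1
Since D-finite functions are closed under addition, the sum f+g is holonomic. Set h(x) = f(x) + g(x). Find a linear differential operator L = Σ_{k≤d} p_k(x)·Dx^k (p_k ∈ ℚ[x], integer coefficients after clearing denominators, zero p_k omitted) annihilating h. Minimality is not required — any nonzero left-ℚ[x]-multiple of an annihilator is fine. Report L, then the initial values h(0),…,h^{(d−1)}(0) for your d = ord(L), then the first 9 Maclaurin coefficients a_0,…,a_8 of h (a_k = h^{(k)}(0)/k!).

L = -2 + Dx - 2·Dx^2 + Dx^3  (order 3).
h: a_k = -3, -7, -6, -23/6, -2, -97/120, -4/15, -383/5040, -2/105, …
ICs: h(0) = -3, h′(0) = -7, h′′(0) = -12.

f: a_k = -3, -6, -6, -4, -2, -4/5, -4/15, -8/105, -2/105, …
g: a_k = 0, -1, 0, 1/6, 0, -1/120, 0, 1/5040, 0, …
h₀=f+g: left-lcm gives L₀, ord ≤ 3.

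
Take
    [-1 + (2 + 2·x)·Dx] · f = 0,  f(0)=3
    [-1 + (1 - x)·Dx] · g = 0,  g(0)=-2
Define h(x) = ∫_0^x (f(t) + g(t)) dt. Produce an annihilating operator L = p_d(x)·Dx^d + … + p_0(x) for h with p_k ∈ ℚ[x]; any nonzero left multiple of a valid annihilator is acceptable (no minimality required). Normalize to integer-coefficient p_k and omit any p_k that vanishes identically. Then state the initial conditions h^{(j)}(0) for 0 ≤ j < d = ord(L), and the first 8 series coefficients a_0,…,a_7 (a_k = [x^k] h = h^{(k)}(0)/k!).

L = (5 + 3·x)·Dx + (-9 - 14·x - 9·x^2)·Dx^2 + (2 + 6·x - 2·x^2 - 6·x^3)·Dx^3  (order 3).
h: a_k = 0, 1, -1/4, -19/24, -29/64, -271/640, -491/1536, -2111/7168, …
ICs: h(0) = 0, h′(0) = 1, h′′(0) = -1/2.

f: a_k = 3, 3/2, -3/8, 3/16, -15/128, 21/256, -63/1024, 99/2048, …
g: a_k = -2, -2, -2, -2, -2, -2, -2, -2, …
Weyl lclm of L_f,L_g ⇒ L₀ (ord ≤ 2).
h=∫h₀ ⇒ L = L₀·Dx.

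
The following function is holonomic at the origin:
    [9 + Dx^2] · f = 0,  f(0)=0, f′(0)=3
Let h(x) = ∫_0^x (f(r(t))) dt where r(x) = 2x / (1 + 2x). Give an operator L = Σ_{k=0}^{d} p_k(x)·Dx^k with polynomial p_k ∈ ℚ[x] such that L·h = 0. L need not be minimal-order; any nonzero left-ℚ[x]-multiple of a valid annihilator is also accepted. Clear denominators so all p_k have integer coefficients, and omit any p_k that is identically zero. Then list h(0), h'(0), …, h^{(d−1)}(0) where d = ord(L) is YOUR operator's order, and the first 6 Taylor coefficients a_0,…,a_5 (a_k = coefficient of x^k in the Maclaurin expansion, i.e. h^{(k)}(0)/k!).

f: a_k = 0, 3, 0, -9/2, 0, 81/40, …
Substitute x→r, Dx→(1/r')Dx; clear ⇒ L₀.
h=∫₀ˣh₀: take L = L₀·Dx.
L = 36·Dx + (4 + 24·x + 48·x^2 + 32·x^3)·Dx^2 + (1 + 8·x + 24·x^2 + 32·x^3 + 16·x^4)·Dx^3  (order 3).
h: a_k = 0, 0, 3, -4, -3, 168/5, …
ICs: h(0) = 0, h′(0) = 0, h′′(0) = 6.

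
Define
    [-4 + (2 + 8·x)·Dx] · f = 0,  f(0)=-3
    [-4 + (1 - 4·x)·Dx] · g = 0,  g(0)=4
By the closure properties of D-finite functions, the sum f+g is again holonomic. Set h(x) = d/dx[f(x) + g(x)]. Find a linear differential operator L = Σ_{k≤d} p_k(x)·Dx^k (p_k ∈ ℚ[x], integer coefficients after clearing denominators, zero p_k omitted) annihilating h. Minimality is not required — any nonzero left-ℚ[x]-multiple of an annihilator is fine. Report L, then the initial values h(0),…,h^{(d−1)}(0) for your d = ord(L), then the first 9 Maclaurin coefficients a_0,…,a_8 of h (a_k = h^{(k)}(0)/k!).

L = (-144 - 192·x) + (-42 - 432·x - 672·x^2)·Dx + (5 + 12·x - 80·x^2 - 192·x^3)·Dx^2  (order 2).
h: a_k = 10, 140, 732, 4216, 20060, 99816, 453208, 2117744, 9359964, …
ICs: h(0) = 10, h′(0) = 140.

f: a_k = -3, -6, 6, -12, 30, -84, 252, -792, 2574, …
g: a_k = 4, 16, 64, 256, 1024, 4096, 16384, 65536, 262144, …
L₀ := lclm(L_f,L_g); ord L₀ ≤ 1+1.
h=h₀': d/dx-closure on L₀ ⇒ L.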